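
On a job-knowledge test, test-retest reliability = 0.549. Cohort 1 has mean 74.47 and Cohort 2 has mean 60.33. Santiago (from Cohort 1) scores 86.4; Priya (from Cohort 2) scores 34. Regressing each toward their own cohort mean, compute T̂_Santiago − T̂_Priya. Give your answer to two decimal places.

T̂_Santiago = 0.549(86.4) + 0.451(74.47) = 81.0196
T̂_Priya = 0.549(34) + 0.451(60.33) = 45.8748
Difference = 81.0196 − 45.8748 = 35.1447

35.14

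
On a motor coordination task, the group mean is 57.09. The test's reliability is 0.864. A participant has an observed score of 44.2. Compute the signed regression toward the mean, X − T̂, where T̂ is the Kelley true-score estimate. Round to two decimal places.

-1.75

T̂ = 0.864(44.2) + 0.136(57.09) = 38.1888 + 7.76424 = 45.9530 → 45.953
X − T̂ = 44.2 − 45.953 = -1.753 → -1.75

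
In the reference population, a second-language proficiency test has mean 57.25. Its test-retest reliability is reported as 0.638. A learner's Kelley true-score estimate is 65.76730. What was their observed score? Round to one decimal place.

T̂ = ρX + (1 − ρ)μ  ⇒  X = (T̂ − (1 − ρ)μ) / ρ
X = (65.76730 − 0.362 × 57.25) / 0.638 = (65.76730 − 20.72450) / 0.638 = 45.04280 / 0.638 = 70.600

70.6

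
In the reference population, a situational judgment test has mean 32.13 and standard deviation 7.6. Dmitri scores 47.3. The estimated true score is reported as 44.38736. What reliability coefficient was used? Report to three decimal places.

T̂ = ρX + (1 − ρ)μ  ⇒  T̂ − μ = ρ(X − μ)
ρ = (T̂ − μ)/(X − μ) = (44.38736 − 32.13) / (47.3 − 32.13) = 12.25736 / 15.17 = 0.80800

0.808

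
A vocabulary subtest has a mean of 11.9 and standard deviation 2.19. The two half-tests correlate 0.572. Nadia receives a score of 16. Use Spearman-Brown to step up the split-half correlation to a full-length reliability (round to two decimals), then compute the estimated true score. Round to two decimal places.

14.89

Spearman-Brown: ρ = 2r/(1 + r) = 2(0.572)/(1 + 0.572) = 1.1440/1.572 = 0.7277 → 0.73
T̂ = ρX + (1 − ρ)μ
  = 0.73 × 16 + 0.27 × 11.9
  = 11.68 + 3.213
  = 14.893
  ≈ 14.89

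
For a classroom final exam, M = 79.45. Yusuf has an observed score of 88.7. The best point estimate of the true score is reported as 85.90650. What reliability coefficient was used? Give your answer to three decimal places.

0.698

T̂ = ρX + (1 − ρ)μ  ⇒  T̂ − μ = ρ(X − μ)
ρ = (T̂ − μ)/(X − μ) = (85.90650 − 79.45) / (88.7 − 79.45) = 6.45650 / 9.25 = 0.69800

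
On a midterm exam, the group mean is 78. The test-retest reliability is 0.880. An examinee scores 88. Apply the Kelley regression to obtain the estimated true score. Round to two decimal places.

86.80

Weight the observed score by reliability and the mean by (1 − reliability): T̂ = 0.880·88 + 0.120·78 = 77.440 + 9.360 = 86.800.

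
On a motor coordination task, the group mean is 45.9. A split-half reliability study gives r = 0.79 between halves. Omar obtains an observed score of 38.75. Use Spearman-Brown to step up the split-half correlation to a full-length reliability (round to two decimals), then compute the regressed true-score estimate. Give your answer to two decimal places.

39.61

Spearman-Brown: ρ = 2r/(1 + r) = 2(0.79)/(1 + 0.79) = 1.580/1.79 = 0.8827 → 0.88
Kelley's formula gives T̂ = 0.88·38.75 + 0.12·45.9 = 34.1000 + 5.508 = 39.608.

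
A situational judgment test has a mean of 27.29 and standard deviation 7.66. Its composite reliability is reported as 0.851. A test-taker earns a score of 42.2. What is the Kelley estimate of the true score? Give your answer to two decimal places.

39.98

Weight the observed score by reliability and the mean by (1 − reliability): T̂ = 0.851·42.2 + 0.149·27.29 = 35.9122 + 4.06621 = 39.978.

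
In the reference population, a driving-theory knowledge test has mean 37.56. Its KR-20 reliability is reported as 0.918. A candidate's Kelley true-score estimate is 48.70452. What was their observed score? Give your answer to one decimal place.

49.7

T̂ = ρX + (1 − ρ)μ  ⇒  X = (T̂ − (1 − ρ)μ) / ρ
X = (48.70452 − 0.082 × 37.56) / 0.918 = (48.70452 − 3.07992) / 0.918 = 45.62460 / 0.918 = 49.700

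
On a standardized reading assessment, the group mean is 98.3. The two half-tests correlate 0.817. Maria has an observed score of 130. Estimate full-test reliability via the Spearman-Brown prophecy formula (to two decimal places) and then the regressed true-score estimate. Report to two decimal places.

126.83

Spearman-Brown: ρ = 2r/(1 + r) = 2(0.817)/(1 + 0.817) = 1.6340/1.817 = 0.8993 → 0.90
Kelley's formula gives T̂ = 0.90·130 + 0.10·98.3 = 117.00 + 9.830 = 126.830.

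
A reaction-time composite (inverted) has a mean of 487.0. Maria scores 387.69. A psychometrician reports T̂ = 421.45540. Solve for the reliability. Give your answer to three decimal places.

T̂ = ρX + (1 − ρ)μ  ⇒  T̂ − μ = ρ(X − μ)
ρ = (T̂ − μ)/(X − μ) = (421.45540 − 487.0) / (387.69 − 487.0) = -65.54460 / -99.31 = 0.66000

0.660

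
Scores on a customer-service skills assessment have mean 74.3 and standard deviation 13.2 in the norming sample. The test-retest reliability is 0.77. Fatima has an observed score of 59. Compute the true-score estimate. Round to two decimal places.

Regress the observed score toward the mean by the unreliability: T̂ = 0.77·59 + 0.23·74.3 = 45.43 + 17.089 = 62.519.

62.52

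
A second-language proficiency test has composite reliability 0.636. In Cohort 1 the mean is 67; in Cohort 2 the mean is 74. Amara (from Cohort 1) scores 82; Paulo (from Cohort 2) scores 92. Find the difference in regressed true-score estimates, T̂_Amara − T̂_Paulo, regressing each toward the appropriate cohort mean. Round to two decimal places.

T̂_Amara = 0.636(82) + 0.364(67) = 76.5400
T̂_Paulo = 0.636(92) + 0.364(74) = 85.4480
Difference = 76.5400 − 85.4480 = -8.9080

-8.91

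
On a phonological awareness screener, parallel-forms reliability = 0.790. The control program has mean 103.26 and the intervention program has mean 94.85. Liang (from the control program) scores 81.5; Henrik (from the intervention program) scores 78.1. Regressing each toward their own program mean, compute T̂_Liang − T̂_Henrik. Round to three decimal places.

4.452

T̂_Liang = 0.790(81.5) + 0.210(103.26) = 86.06960
T̂_Henrik = 0.790(78.1) + 0.210(94.85) = 81.61750
Difference = 86.06960 − 81.61750 = 4.45210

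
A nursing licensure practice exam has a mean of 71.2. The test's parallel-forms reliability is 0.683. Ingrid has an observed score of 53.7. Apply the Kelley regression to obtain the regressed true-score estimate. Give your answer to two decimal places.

59.25

T̂ = ρX + (1 − ρ)μ
  = 0.683 × 53.7 + 0.317 × 71.2
  = 36.6771 + 22.5704
  = 59.248
  ≈ 59.25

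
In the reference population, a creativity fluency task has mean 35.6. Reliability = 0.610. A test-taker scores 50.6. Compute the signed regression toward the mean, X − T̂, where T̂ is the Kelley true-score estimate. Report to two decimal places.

T̂ = 0.610(50.6) + 0.390(35.6) = 30.8660 + 13.8840 = 44.7500 → 44.750
X − T̂ = 50.6 − 44.750 = 5.850 → 5.85

5.85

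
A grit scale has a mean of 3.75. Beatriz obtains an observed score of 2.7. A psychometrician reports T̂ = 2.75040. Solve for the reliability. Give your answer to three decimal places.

0.952

T̂ = ρX + (1 − ρ)μ  ⇒  T̂ − μ = ρ(X − μ)
ρ = (T̂ − μ)/(X − μ) = (2.75040 − 3.75) / (2.7 − 3.75) = -0.99960 / -1.05 = 0.95200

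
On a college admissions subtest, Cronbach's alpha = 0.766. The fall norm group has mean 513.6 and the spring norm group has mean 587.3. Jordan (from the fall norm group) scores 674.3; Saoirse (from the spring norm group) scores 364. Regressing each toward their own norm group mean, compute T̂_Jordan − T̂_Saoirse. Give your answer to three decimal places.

T̂_Jordan = 0.766(674.3) + 0.234(513.6) = 636.69620
T̂_Saoirse = 0.766(364) + 0.234(587.3) = 416.25220
Difference = 636.69620 − 416.25220 = 220.44400

220.444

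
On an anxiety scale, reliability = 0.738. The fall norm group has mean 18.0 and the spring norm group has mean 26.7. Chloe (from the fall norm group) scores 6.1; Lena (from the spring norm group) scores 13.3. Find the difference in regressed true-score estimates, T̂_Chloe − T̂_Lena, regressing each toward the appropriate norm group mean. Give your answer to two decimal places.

-7.59

T̂_Chloe = 0.738(6.1) + 0.262(18.0) = 9.2178
T̂_Lena = 0.738(13.3) + 0.262(26.7) = 16.8108
Difference = 9.2178 − 16.8108 = -7.5930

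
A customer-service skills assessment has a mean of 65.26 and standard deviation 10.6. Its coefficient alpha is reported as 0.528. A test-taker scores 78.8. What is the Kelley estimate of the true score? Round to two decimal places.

72.41

Kelley's formula gives T̂ = 0.528·78.8 + 0.472·65.26 = 41.6064 + 30.80272 = 72.409.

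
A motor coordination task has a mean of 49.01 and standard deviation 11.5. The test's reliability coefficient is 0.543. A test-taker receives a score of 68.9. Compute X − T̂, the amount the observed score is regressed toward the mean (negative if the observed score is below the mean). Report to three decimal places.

T̂ = ρX + (1 − ρ)μ
  = 0.543 × 68.9 + 0.457 × 49.01
  = 37.4127 + 22.39757
  = 59.81027
  ≈ 59.8103
X − T̂ = 68.9 − 59.8103 = 9.0897 → 9.090

9.090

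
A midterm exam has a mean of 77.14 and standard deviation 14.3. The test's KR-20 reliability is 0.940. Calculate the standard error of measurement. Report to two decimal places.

3.50

SEM = SD · √(1 − ρ) = 14.3 × √0.060 = 14.3 × 0.2449 = 3.503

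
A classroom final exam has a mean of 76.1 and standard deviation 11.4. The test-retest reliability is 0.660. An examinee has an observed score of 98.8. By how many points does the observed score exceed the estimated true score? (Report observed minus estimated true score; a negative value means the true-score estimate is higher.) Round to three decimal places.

T̂ = ρX + (1 − ρ)μ
  = 0.660 × 98.8 + 0.340 × 76.1
  = 65.2080 + 25.8740
  = 91.08200
  ≈ 91.0820
X − T̂ = 98.8 − 91.0820 = 7.7180 → 7.718

7.718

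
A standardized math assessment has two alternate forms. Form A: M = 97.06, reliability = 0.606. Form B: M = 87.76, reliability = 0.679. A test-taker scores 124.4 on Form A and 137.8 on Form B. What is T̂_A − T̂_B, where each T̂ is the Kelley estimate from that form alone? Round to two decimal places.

-8.11

T̂_A = 0.606(124.4) + 0.394(97.06) = 113.6280
T̂_B = 0.679(137.8) + 0.321(87.76) = 121.7372
T̂_A − T̂_B = -8.1091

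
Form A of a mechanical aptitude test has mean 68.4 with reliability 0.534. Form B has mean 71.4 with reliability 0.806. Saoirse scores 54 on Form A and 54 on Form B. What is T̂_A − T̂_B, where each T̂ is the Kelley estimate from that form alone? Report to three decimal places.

T̂_A = 0.534(54) + 0.466(68.4) = 60.71040
T̂_B = 0.806(54) + 0.194(71.4) = 57.37560
T̂_A − T̂_B = 3.33480

3.335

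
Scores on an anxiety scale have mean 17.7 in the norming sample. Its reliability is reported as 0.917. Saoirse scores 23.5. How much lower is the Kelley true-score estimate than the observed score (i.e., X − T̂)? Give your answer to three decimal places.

Weight the observed score by reliability and the mean by (1 − reliability): T̂ = 0.917·23.5 + 0.083·17.7 = 21.5495 + 1.4691 = 23.01860.
X − T̂ = 23.5 − 23.0186 = 0.4814 → 0.481

0.481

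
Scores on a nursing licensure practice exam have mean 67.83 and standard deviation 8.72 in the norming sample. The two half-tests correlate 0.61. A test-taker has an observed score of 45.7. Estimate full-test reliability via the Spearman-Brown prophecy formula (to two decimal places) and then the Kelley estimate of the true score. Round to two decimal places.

51.01

Spearman-Brown: ρ = 2r/(1 + r) = 2(0.61)/(1 + 0.61) = 1.220/1.61 = 0.7578 → 0.76
T̂ = 0.76(45.7) + 0.24(67.83) = 34.732 + 16.2792 = 51.011 → 51.01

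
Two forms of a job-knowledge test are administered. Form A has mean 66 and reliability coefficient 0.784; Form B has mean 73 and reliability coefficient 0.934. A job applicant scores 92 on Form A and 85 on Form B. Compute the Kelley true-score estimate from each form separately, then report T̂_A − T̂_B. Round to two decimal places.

2.18

T̂_A = 0.784(92) + 0.216(66) = 86.3840
T̂_B = 0.934(85) + 0.066(73) = 84.2080
T̂_A − T̂_B = 2.1760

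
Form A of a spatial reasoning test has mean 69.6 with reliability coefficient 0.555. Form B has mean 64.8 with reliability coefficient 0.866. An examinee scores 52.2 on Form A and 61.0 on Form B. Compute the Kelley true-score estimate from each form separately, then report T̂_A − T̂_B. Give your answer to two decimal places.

-1.57

T̂_A = 0.555(52.2) + 0.445(69.6) = 59.9430
T̂_B = 0.866(61.0) + 0.134(64.8) = 61.5092
T̂_A − T̂_B = -1.5662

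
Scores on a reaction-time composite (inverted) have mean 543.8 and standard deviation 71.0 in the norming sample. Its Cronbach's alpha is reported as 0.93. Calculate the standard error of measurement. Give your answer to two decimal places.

18.78

SEM = SD · √(1 − ρ) = 71.0 × √0.07 = 71.0 × 0.2646 = 18.785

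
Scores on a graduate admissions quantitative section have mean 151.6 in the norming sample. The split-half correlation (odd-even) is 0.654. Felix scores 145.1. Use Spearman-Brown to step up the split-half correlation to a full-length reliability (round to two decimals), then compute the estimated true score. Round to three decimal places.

146.465

Spearman-Brown: ρ = 2r/(1 + r) = 2(0.654)/(1 + 0.654) = 1.3080/1.654 = 0.7908 → 0.79
T̂ = 0.79(145.1) + 0.21(151.6) = 114.629 + 31.836 = 146.4650 → 146.465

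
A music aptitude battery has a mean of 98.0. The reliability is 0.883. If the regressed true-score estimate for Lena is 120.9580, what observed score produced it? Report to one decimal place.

T̂ = ρX + (1 − ρ)μ  ⇒  X = (T̂ − (1 − ρ)μ) / ρ
X = (120.9580 − 0.117 × 98.0) / 0.883 = (120.9580 − 11.4660) / 0.883 = 109.4920 / 0.883 = 124.000

124.0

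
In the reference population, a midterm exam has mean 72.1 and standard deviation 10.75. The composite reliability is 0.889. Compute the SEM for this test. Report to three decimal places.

SEM = SD · √(1 − ρ) = 10.75 × √0.111 = 10.75 × 0.3332 = 3.5815

3.582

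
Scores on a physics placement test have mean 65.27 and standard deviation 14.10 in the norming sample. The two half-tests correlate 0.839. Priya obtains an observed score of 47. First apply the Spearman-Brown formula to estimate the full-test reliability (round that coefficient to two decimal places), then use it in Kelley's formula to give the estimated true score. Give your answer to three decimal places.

Spearman-Brown: ρ = 2r/(1 + r) = 2(0.839)/(1 + 0.839) = 1.6780/1.839 = 0.9125 → 0.91
T̂ = 0.91(47) + 0.09(65.27) = 42.77 + 5.8743 = 48.6443 → 48.644

48.644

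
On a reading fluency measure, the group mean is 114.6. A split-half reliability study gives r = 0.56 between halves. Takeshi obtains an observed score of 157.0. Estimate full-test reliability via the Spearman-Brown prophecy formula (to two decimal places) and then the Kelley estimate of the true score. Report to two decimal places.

Spearman-Brown: ρ = 2r/(1 + r) = 2(0.56)/(1 + 0.56) = 1.120/1.56 = 0.7179 → 0.72
T̂ = ρX + (1 − ρ)μ
  = 0.72 × 157.0 + 0.28 × 114.6
  = 113.040 + 32.088
  = 145.128
  ≈ 145.13

145.13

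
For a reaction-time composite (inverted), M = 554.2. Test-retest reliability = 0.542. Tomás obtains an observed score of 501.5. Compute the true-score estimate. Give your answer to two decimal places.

T̂ = 0.542(501.5) + 0.458(554.2) = 271.8130 + 253.8236 = 525.637 → 525.64

525.64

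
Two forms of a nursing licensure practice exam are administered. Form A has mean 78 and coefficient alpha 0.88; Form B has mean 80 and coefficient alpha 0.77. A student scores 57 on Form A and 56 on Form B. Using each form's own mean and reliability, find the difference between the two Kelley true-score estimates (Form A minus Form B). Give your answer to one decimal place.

-2.0

T̂_A = 0.88(57) + 0.12(78) = 59.520
T̂_B = 0.77(56) + 0.23(80) = 61.520
T̂_A − T̂_B = -2.000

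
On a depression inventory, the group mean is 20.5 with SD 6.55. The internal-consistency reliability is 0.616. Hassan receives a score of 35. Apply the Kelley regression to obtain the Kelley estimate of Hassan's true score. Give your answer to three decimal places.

29.432

T̂ = 0.616(35) + 0.384(20.5) = 21.560 + 7.8720 = 29.4320 → 29.432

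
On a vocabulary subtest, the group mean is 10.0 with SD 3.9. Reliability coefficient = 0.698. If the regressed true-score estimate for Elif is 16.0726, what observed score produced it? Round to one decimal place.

18.7

T̂ = ρX + (1 − ρ)μ  ⇒  X = (T̂ − (1 − ρ)μ) / ρ
X = (16.0726 − 0.302 × 10.0) / 0.698 = (16.0726 − 3.0200) / 0.698 = 13.0526 / 0.698 = 18.700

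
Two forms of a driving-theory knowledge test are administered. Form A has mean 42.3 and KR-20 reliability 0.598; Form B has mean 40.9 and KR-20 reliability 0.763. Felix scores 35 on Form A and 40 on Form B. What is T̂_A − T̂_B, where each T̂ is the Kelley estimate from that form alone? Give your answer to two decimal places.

T̂_A = 0.598(35) + 0.402(42.3) = 37.9346
T̂_B = 0.763(40) + 0.237(40.9) = 40.2133
T̂_A − T̂_B = -2.2787

-2.28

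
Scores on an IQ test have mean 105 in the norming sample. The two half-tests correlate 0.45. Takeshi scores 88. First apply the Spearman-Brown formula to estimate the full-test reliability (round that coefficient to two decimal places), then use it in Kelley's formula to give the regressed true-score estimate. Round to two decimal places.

94.46

Spearman-Brown: ρ = 2r/(1 + r) = 2(0.45)/(1 + 0.45) = 0.900/1.45 = 0.6207 → 0.62
T̂ = 0.62(88) + 0.38(105) = 54.56 + 39.90 = 94.460 → 94.46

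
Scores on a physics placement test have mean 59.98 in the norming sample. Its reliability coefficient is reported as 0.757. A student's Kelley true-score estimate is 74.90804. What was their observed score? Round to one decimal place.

79.7

T̂ = ρX + (1 − ρ)μ  ⇒  X = (T̂ − (1 − ρ)μ) / ρ
X = (74.90804 − 0.243 × 59.98) / 0.757 = (74.90804 − 14.57514) / 0.757 = 60.33290 / 0.757 = 79.700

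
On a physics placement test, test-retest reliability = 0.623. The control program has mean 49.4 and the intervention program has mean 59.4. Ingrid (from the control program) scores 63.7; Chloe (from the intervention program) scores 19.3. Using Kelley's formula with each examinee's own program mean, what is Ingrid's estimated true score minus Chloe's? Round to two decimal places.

T̂_Ingrid = 0.623(63.7) + 0.377(49.4) = 58.3089
T̂_Chloe = 0.623(19.3) + 0.377(59.4) = 34.4177
Difference = 58.3089 − 34.4177 = 23.8912

23.89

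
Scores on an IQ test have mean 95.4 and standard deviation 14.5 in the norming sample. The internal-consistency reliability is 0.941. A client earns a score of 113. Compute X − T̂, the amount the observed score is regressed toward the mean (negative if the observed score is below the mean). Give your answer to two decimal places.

T̂ = 0.941(113) + 0.059(95.4) = 106.333 + 5.6286 = 111.9616 → 111.962
X − T̂ = 113 − 111.962 = 1.038 → 1.04

1.04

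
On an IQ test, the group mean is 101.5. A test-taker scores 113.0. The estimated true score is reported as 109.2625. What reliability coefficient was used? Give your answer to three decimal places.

0.675

T̂ = ρX + (1 − ρ)μ  ⇒  T̂ − μ = ρ(X − μ)
ρ = (T̂ − μ)/(X − μ) = (109.2625 − 101.5) / (113.0 − 101.5) = 7.7625 / 11.5 = 0.67500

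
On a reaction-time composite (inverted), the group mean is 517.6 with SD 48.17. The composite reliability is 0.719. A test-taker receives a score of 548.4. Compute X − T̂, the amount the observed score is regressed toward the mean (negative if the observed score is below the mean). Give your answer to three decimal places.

8.655

T̂ = ρX + (1 − ρ)μ
  = 0.719 × 548.4 + 0.281 × 517.6
  = 394.2996 + 145.4456
  = 539.74520
  ≈ 539.7452
X − T̂ = 548.4 − 539.7452 = 8.6548 → 8.655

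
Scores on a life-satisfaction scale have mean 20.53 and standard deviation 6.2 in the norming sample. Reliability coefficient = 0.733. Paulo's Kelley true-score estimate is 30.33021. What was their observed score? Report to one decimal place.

T̂ = ρX + (1 − ρ)μ  ⇒  X = (T̂ − (1 − ρ)μ) / ρ
X = (30.33021 − 0.267 × 20.53) / 0.733 = (30.33021 − 5.48151) / 0.733 = 24.84870 / 0.733 = 33.900

33.9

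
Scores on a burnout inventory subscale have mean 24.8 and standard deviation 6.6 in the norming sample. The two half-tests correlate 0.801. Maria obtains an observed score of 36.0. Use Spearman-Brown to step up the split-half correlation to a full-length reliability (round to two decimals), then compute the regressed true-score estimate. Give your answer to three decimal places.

34.768

Spearman-Brown: ρ = 2r/(1 + r) = 2(0.801)/(1 + 0.801) = 1.6020/1.801 = 0.8895 → 0.89
T̂ = 0.89(36.0) + 0.11(24.8) = 32.040 + 2.728 = 34.7680 → 34.768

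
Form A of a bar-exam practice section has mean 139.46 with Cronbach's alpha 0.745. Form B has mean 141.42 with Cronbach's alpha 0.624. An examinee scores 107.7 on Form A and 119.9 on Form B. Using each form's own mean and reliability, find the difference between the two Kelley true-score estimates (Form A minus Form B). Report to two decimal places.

T̂_A = 0.745(107.7) + 0.255(139.46) = 115.7988
T̂_B = 0.624(119.9) + 0.376(141.42) = 127.9915
T̂_A − T̂_B = -12.1927

-12.19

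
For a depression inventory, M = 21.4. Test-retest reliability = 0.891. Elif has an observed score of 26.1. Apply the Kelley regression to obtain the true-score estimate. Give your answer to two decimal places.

25.59

T̂ = ρX + (1 − ρ)μ
  = 0.891 × 26.1 + 0.109 × 21.4
  = 23.2551 + 2.3326
  = 25.588
  ≈ 25.59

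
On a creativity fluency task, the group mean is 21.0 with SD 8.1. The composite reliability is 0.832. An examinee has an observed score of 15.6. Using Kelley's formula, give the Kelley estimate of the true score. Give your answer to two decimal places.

16.51

T̂ = 0.832(15.6) + 0.168(21.0) = 12.9792 + 3.5280 = 16.507 → 16.51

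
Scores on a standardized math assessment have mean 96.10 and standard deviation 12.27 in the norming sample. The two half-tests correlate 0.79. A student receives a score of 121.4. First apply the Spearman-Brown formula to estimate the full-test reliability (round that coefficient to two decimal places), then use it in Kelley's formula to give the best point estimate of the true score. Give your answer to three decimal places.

118.364

Spearman-Brown: ρ = 2r/(1 + r) = 2(0.79)/(1 + 0.79) = 1.580/1.79 = 0.8827 → 0.88
T̂ = ρX + (1 − ρ)μ
  = 0.88 × 121.4 + 0.12 × 96.10
  = 106.832 + 11.5320
  = 118.3640
  ≈ 118.364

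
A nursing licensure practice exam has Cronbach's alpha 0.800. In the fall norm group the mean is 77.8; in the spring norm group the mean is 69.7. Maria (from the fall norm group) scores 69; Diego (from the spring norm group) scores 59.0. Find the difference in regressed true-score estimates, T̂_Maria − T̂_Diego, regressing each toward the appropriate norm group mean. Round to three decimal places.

9.620

T̂_Maria = 0.800(69) + 0.200(77.8) = 70.76000
T̂_Diego = 0.800(59.0) + 0.200(69.7) = 61.14000
Difference = 70.76000 − 61.14000 = 9.62000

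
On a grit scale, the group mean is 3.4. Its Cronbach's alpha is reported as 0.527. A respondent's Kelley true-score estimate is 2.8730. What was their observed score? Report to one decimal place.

T̂ = ρX + (1 − ρ)μ  ⇒  X = (T̂ − (1 − ρ)μ) / ρ
X = (2.8730 − 0.473 × 3.4) / 0.527 = (2.8730 − 1.6082) / 0.527 = 1.2648 / 0.527 = 2.400

2.4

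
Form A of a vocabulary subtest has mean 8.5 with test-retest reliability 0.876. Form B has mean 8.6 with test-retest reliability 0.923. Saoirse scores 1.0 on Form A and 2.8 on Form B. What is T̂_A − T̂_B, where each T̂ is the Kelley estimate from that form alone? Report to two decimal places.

-1.32

T̂_A = 0.876(1.0) + 0.124(8.5) = 1.9300
T̂_B = 0.923(2.8) + 0.077(8.6) = 3.2466
T̂_A − T̂_B = -1.3166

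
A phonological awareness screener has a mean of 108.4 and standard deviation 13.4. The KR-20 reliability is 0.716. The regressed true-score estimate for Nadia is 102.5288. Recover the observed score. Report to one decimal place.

100.2

T̂ = ρX + (1 − ρ)μ  ⇒  X = (T̂ − (1 − ρ)μ) / ρ
X = (102.5288 − 0.284 × 108.4) / 0.716 = (102.5288 − 30.7856) / 0.716 = 71.7432 / 0.716 = 100.200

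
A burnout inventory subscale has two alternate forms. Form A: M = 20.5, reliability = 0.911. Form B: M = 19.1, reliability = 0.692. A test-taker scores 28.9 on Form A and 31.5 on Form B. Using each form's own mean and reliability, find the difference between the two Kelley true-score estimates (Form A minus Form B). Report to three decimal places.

0.472

T̂_A = 0.911(28.9) + 0.089(20.5) = 28.15240
T̂_B = 0.692(31.5) + 0.308(19.1) = 27.68080
T̂_A − T̂_B = 0.47160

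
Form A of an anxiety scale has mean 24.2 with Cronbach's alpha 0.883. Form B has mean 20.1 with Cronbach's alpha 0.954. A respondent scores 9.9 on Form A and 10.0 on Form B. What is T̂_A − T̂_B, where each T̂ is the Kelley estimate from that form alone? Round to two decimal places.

1.11

T̂_A = 0.883(9.9) + 0.117(24.2) = 11.5731
T̂_B = 0.954(10.0) + 0.046(20.1) = 10.4646
T̂_A − T̂_B = 1.1085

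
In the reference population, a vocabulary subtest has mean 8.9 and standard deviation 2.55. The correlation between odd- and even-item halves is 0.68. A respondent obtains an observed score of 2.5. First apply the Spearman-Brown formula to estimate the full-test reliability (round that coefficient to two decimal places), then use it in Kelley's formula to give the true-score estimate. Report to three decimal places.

Spearman-Brown: ρ = 2r/(1 + r) = 2(0.68)/(1 + 0.68) = 1.360/1.68 = 0.8095 → 0.81
Regress the observed score toward the mean by the unreliability: T̂ = 0.81·2.5 + 0.19·8.9 = 2.025 + 1.691 = 3.7160.

3.716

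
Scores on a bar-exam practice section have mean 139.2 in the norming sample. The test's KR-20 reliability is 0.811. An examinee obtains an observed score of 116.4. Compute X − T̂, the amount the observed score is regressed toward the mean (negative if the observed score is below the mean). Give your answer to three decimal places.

-4.309

T̂ = ρX + (1 − ρ)μ
  = 0.811 × 116.4 + 0.189 × 139.2
  = 94.4004 + 26.3088
  = 120.70920
  ≈ 120.7092
X − T̂ = 116.4 − 120.7092 = -4.3092 → -4.309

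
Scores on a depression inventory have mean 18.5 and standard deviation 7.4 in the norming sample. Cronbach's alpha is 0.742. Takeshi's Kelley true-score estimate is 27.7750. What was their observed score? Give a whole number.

T̂ = ρX + (1 − ρ)μ  ⇒  X = (T̂ − (1 − ρ)μ) / ρ
X = (27.7750 − 0.258 × 18.5) / 0.742 = (27.7750 − 4.7730) / 0.742 = 23.0020 / 0.742 = 31.00

31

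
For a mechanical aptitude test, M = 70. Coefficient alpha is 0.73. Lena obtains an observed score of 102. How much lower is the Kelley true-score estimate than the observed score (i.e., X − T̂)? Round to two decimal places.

8.64

T̂ = ρX + (1 − ρ)μ
  = 0.73 × 102 + 0.27 × 70
  = 74.46 + 18.90
  = 93.3600
  ≈ 93.360
X − T̂ = 102 − 93.360 = 8.640 → 8.64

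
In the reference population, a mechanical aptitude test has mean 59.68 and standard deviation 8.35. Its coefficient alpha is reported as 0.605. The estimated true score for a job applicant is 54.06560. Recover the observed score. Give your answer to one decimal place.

T̂ = ρX + (1 − ρ)μ  ⇒  X = (T̂ − (1 − ρ)μ) / ρ
X = (54.06560 − 0.395 × 59.68) / 0.605 = (54.06560 − 23.57360) / 0.605 = 30.49200 / 0.605 = 50.400

50.4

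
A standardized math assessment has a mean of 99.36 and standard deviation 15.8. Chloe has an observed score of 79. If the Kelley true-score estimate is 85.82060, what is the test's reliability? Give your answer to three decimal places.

T̂ = ρX + (1 − ρ)μ  ⇒  T̂ − μ = ρ(X − μ)
ρ = (T̂ − μ)/(X − μ) = (85.82060 − 99.36) / (79 − 99.36) = -13.53940 / -20.36 = 0.66500

0.665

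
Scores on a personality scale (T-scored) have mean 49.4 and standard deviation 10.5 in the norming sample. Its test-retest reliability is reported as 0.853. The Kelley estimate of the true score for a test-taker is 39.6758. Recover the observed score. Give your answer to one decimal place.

T̂ = ρX + (1 − ρ)μ  ⇒  X = (T̂ − (1 − ρ)μ) / ρ
X = (39.6758 − 0.147 × 49.4) / 0.853 = (39.6758 − 7.2618) / 0.853 = 32.4140 / 0.853 = 38.000

38.0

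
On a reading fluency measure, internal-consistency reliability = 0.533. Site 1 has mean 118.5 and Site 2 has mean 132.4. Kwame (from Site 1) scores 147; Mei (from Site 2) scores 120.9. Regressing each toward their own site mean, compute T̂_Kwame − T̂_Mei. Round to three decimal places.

T̂_Kwame = 0.533(147) + 0.467(118.5) = 133.69050
T̂_Mei = 0.533(120.9) + 0.467(132.4) = 126.27050
Difference = 133.69050 − 126.27050 = 7.42000

7.420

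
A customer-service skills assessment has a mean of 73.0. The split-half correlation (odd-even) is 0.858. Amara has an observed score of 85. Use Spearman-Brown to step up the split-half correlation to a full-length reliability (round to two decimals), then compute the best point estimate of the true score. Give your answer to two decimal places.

84.04

Spearman-Brown: ρ = 2r/(1 + r) = 2(0.858)/(1 + 0.858) = 1.7160/1.858 = 0.9236 → 0.92
T̂ = ρX + (1 − ρ)μ
  = 0.92 × 85 + 0.08 × 73.0
  = 78.20 + 5.840
  = 84.040
  ≈ 84.04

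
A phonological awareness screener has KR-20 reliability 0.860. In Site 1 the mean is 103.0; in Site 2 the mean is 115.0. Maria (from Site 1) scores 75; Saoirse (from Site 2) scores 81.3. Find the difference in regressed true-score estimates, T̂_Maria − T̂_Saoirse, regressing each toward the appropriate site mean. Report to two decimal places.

-7.10

T̂_Maria = 0.860(75) + 0.140(103.0) = 78.9200
T̂_Saoirse = 0.860(81.3) + 0.140(115.0) = 86.0180
Difference = 78.9200 − 86.0180 = -7.0980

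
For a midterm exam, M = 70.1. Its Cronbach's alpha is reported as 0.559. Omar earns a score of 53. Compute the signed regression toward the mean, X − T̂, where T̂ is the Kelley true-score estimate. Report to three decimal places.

-7.541

T̂ = 0.559(53) + 0.441(70.1) = 29.627 + 30.9141 = 60.54110 → 60.5411
X − T̂ = 53 − 60.5411 = -7.5411 → -7.541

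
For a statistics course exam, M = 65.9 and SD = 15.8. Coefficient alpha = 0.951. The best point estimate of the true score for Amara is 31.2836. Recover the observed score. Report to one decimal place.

T̂ = ρX + (1 − ρ)μ  ⇒  X = (T̂ − (1 − ρ)μ) / ρ
X = (31.2836 − 0.049 × 65.9) / 0.951 = (31.2836 − 3.2291) / 0.951 = 28.0545 / 0.951 = 29.500

29.5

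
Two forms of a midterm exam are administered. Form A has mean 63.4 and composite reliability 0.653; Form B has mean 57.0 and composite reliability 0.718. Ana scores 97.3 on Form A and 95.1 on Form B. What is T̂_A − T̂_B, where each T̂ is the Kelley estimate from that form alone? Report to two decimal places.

1.18

T̂_A = 0.653(97.3) + 0.347(63.4) = 85.5367
T̂_B = 0.718(95.1) + 0.282(57.0) = 84.3558
T̂_A − T̂_B = 1.1809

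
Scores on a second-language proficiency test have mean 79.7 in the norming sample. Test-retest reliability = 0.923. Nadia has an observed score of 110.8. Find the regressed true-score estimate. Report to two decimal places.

108.41

Kelley's formula gives T̂ = 0.923·110.8 + 0.077·79.7 = 102.2684 + 6.1369 = 108.405.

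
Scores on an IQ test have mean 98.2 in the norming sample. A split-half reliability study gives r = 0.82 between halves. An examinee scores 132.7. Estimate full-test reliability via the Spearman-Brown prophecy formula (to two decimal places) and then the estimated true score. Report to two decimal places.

129.25

Spearman-Brown: ρ = 2r/(1 + r) = 2(0.82)/(1 + 0.82) = 1.640/1.82 = 0.9011 → 0.90
T̂ = 0.90(132.7) + 0.10(98.2) = 119.430 + 9.820 = 129.250 → 129.25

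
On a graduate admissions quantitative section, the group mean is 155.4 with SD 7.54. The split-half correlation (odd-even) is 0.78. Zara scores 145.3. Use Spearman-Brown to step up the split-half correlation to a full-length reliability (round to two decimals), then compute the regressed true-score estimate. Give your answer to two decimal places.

Spearman-Brown: ρ = 2r/(1 + r) = 2(0.78)/(1 + 0.78) = 1.560/1.78 = 0.8764 → 0.88
T̂ = 0.88(145.3) + 0.12(155.4) = 127.864 + 18.648 = 146.512 → 146.51

146.51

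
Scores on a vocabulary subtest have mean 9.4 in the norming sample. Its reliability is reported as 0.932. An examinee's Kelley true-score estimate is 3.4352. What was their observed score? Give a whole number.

3

T̂ = ρX + (1 − ρ)μ  ⇒  X = (T̂ − (1 − ρ)μ) / ρ
X = (3.4352 − 0.068 × 9.4) / 0.932 = (3.4352 − 0.6392) / 0.932 = 2.7960 / 0.932 = 3.00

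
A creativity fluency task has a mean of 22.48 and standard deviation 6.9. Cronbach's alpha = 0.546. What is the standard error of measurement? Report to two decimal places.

SEM = SD · √(1 − ρ) = 6.9 × √0.454 = 6.9 × 0.6738 = 4.649

4.65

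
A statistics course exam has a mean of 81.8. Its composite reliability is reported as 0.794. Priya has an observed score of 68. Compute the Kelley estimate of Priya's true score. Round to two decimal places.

T̂ = ρX + (1 − ρ)μ
  = 0.794 × 68 + 0.206 × 81.8
  = 53.992 + 16.8508
  = 70.843
  ≈ 70.84

70.84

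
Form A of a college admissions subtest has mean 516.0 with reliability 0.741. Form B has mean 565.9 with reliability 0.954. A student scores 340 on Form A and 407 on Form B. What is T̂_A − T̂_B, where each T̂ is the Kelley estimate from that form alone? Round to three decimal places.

-28.725

T̂_A = 0.741(340) + 0.259(516.0) = 385.58400
T̂_B = 0.954(407) + 0.046(565.9) = 414.30940
T̂_A − T̂_B = -28.72540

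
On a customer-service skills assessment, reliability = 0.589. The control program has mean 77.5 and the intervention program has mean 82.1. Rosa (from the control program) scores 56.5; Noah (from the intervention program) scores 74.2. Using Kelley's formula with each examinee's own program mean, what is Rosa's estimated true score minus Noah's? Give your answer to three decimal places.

-12.316

T̂_Rosa = 0.589(56.5) + 0.411(77.5) = 65.13100
T̂_Noah = 0.589(74.2) + 0.411(82.1) = 77.44690
Difference = 65.13100 − 77.44690 = -12.31590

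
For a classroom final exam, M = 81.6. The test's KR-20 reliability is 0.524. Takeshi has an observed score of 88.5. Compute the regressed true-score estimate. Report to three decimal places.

85.216

Weight the observed score by reliability and the mean by (1 − reliability): T̂ = 0.524·88.5 + 0.476·81.6 = 46.3740 + 38.8416 = 85.2156.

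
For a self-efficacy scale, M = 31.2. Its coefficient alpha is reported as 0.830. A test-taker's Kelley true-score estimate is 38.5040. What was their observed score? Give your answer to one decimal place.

40.0

T̂ = ρX + (1 − ρ)μ  ⇒  X = (T̂ − (1 − ρ)μ) / ρ
X = (38.5040 − 0.170 × 31.2) / 0.830 = (38.5040 − 5.3040) / 0.830 = 33.2000 / 0.830 = 40.000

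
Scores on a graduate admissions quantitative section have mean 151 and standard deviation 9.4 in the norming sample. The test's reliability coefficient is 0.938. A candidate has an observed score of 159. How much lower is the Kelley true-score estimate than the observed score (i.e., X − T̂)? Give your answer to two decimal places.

T̂ = 0.938(159) + 0.062(151) = 149.142 + 9.362 = 158.5040 → 158.504
X − T̂ = 159 − 158.504 = 0.496 → 0.50

0.50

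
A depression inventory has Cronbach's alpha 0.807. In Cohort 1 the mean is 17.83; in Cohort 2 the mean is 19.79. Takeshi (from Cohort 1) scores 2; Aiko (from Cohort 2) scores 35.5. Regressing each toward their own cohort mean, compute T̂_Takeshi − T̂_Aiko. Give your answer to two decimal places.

-27.41

T̂_Takeshi = 0.807(2) + 0.193(17.83) = 5.0552
T̂_Aiko = 0.807(35.5) + 0.193(19.79) = 32.4680
Difference = 5.0552 − 32.4680 = -27.4128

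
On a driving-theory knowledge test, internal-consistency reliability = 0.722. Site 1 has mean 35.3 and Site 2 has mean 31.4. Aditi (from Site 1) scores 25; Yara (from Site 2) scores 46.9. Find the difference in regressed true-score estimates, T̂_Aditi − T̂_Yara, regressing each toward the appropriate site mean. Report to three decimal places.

-14.728

T̂_Aditi = 0.722(25) + 0.278(35.3) = 27.86340
T̂_Yara = 0.722(46.9) + 0.278(31.4) = 42.59100
Difference = 27.86340 − 42.59100 = -14.72760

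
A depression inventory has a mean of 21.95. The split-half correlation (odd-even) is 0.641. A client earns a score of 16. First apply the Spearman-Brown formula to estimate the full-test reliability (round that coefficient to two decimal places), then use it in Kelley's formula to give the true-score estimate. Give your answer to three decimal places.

Spearman-Brown: ρ = 2r/(1 + r) = 2(0.641)/(1 + 0.641) = 1.2820/1.641 = 0.7812 → 0.78
T̂ = 0.78(16) + 0.22(21.95) = 12.48 + 4.8290 = 17.3090 → 17.309

17.309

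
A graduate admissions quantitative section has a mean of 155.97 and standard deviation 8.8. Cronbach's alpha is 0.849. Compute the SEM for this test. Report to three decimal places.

3.420

SEM = SD · √(1 − ρ) = 8.8 × √0.151 = 8.8 × 0.3886 = 3.4196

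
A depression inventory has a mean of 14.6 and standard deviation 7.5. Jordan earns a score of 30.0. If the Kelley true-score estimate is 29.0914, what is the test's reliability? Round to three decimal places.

0.941

T̂ = ρX + (1 − ρ)μ  ⇒  T̂ − μ = ρ(X − μ)
ρ = (T̂ − μ)/(X − μ) = (29.0914 − 14.6) / (30.0 − 14.6) = 14.4914 / 15.4 = 0.94100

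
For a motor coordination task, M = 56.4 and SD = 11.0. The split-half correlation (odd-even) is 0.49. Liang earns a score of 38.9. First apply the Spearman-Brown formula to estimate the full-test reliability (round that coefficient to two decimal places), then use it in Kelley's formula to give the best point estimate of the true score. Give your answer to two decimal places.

44.85

Spearman-Brown: ρ = 2r/(1 + r) = 2(0.49)/(1 + 0.49) = 0.980/1.49 = 0.6577 → 0.66
T̂ = ρX + (1 − ρ)μ
  = 0.66 × 38.9 + 0.34 × 56.4
  = 25.674 + 19.176
  = 44.850
  ≈ 44.85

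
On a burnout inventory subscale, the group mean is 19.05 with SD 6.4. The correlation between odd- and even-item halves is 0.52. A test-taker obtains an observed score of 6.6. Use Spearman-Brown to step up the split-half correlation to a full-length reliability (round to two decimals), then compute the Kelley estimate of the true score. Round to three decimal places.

10.584

Spearman-Brown: ρ = 2r/(1 + r) = 2(0.52)/(1 + 0.52) = 1.040/1.52 = 0.6842 → 0.68
T̂ = ρX + (1 − ρ)μ
  = 0.68 × 6.6 + 0.32 × 19.05
  = 4.488 + 6.0960
  = 10.5840
  ≈ 10.584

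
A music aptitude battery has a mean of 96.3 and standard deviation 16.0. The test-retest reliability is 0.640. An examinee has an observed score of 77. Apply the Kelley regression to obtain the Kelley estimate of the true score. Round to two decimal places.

Regress the observed score toward the mean by the unreliability: T̂ = 0.640·77 + 0.360·96.3 = 49.280 + 34.6680 = 83.948.

83.95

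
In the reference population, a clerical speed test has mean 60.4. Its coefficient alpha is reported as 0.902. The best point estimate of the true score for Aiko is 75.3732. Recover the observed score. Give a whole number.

77

T̂ = ρX + (1 − ρ)μ  ⇒  X = (T̂ − (1 − ρ)μ) / ρ
X = (75.3732 − 0.098 × 60.4) / 0.902 = (75.3732 − 5.9192) / 0.902 = 69.4540 / 0.902 = 77.00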